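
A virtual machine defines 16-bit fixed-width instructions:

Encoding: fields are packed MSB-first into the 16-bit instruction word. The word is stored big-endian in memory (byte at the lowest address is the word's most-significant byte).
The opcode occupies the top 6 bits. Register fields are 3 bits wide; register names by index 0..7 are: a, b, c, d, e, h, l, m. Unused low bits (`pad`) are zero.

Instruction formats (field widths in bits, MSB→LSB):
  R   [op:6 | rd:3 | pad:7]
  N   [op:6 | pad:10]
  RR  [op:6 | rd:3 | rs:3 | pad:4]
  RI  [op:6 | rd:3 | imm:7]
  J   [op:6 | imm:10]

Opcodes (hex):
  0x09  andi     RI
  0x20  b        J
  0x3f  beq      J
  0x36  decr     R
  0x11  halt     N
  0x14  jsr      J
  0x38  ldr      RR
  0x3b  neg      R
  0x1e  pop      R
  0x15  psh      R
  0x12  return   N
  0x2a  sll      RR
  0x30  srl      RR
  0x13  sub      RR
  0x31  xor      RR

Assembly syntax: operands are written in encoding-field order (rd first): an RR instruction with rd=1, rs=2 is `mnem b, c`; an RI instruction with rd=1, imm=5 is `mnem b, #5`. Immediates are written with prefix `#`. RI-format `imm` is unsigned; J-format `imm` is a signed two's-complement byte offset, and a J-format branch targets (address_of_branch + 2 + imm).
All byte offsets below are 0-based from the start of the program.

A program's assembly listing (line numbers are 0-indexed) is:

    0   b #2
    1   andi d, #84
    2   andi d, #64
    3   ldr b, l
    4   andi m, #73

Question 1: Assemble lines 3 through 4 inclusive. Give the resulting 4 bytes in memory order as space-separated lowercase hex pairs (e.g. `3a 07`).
line 3 (ldr): pack op=0x38:6|rd=1:3|rs=6:3|pad=0:4 = 0xe0e0; big→ e0 e0
line 4 (andi): pack op=0x9:6|rd=7:3|imm=73:7 = 0x27c9; big→ 27 c9

e0 e0 27 c9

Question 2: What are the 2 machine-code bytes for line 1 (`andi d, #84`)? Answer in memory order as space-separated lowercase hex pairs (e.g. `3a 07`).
1. andi fields op=0x9:6|rd=3:3|imm=84:7 → word 25d4h → 25 d4

25 d4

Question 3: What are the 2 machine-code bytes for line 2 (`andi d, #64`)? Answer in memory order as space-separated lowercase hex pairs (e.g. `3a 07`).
line 2 (andi): pack op=0x9:6|rd=3:3|imm=64:7 = 0x25c0; big→ 25 c0

25 c0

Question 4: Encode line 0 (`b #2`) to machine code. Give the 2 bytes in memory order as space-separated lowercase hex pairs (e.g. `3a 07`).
80 02

line 0 (b): pack op=0x20:6|imm=2:10 = 0x8002; big→ 80 02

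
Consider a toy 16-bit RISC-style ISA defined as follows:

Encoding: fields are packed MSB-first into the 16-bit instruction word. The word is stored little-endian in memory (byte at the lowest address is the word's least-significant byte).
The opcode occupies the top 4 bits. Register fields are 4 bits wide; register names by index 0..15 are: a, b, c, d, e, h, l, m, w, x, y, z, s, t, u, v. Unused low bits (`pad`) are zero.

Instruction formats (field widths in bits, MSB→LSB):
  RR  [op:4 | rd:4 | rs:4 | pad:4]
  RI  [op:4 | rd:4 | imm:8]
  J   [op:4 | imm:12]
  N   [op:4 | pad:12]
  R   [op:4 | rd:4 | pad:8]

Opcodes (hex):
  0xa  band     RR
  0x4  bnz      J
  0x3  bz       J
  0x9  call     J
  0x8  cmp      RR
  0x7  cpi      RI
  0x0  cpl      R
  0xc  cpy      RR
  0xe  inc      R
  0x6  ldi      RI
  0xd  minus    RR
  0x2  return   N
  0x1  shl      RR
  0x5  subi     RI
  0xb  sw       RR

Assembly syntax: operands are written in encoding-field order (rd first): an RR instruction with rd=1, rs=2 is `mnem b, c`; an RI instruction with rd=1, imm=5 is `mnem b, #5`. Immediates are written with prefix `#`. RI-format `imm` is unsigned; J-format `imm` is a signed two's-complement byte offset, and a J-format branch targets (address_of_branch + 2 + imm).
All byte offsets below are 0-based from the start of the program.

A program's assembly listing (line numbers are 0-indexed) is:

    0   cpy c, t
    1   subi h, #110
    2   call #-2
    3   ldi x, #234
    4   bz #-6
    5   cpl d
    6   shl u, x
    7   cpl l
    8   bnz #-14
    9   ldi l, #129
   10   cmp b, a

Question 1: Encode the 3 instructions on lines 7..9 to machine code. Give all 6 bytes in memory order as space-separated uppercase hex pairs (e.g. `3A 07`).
00 06 F2 4F 81 66

line 7 (cpl): pack op=0x0:4|rd=6:4|pad=0:8 = 0x0600; little→ 00 06
line 8 (bnz): pack op=0x4:4|imm=-14:12 = 0x4ff2; little→ f2 4f
line 9 (ldi): pack op=0x6:4|rd=6:4|imm=129:8 = 0x6681; little→ 81 66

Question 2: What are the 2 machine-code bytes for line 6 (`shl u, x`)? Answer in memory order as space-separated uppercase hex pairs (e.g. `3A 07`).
L6: shl op=0x1:4|rd=14:4|rs=9:4|pad=0:4 ⇒ 0x1e90 ⇒ little 90 1e

90 1E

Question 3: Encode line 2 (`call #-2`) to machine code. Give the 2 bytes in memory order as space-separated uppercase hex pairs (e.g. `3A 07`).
FE 9F

L2: call op=0x9:4|imm=-2:12 ⇒ 0x9ffe ⇒ little fe 9f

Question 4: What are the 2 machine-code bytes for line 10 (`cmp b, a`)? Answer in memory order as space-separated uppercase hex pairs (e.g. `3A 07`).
10. cmp fields op=0x8:4|rd=1:4|rs=0:4|pad=0:4 → word 8100h → 00 81

00 81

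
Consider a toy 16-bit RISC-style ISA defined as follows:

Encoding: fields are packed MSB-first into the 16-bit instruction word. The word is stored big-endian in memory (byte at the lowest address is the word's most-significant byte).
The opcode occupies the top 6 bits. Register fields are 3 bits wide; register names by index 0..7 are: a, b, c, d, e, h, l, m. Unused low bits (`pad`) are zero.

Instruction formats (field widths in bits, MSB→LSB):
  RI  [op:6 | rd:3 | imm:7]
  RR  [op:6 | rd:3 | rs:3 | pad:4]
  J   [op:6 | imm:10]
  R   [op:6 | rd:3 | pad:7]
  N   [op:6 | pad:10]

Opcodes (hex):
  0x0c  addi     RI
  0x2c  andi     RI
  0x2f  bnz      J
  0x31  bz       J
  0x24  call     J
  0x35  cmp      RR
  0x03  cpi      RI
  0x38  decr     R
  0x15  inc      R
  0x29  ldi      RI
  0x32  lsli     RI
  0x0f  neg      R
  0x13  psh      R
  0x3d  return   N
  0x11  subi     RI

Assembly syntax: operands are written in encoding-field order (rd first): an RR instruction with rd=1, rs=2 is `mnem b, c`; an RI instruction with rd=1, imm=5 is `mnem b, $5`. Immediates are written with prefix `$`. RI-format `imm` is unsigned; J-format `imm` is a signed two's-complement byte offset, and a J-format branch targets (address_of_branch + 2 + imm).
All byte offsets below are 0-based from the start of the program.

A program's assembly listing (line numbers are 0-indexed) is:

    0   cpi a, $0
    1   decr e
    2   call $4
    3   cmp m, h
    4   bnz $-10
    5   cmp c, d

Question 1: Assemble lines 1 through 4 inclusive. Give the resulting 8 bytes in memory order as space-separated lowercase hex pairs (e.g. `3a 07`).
e2 00 90 04 d7 d0 bf f6

1. decr fields op=0x38:6|rd=4:3|pad=0:7 → word e200h → e2 00
2. call fields op=0x24:6|imm=4:10 → word 9004h → 90 04
3. cmp fields op=0x35:6|rd=7:3|rs=5:3|pad=0:4 → word d7d0h → d7 d0
4. bnz fields op=0x2f:6|imm=-10:10 → word bff6h → bf f6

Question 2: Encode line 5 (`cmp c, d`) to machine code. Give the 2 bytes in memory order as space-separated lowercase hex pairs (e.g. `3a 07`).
d5 30

line 5 (cmp): pack op=0x35:6|rd=2:3|rs=3:3|pad=0:4 = 0xd530; big→ d5 30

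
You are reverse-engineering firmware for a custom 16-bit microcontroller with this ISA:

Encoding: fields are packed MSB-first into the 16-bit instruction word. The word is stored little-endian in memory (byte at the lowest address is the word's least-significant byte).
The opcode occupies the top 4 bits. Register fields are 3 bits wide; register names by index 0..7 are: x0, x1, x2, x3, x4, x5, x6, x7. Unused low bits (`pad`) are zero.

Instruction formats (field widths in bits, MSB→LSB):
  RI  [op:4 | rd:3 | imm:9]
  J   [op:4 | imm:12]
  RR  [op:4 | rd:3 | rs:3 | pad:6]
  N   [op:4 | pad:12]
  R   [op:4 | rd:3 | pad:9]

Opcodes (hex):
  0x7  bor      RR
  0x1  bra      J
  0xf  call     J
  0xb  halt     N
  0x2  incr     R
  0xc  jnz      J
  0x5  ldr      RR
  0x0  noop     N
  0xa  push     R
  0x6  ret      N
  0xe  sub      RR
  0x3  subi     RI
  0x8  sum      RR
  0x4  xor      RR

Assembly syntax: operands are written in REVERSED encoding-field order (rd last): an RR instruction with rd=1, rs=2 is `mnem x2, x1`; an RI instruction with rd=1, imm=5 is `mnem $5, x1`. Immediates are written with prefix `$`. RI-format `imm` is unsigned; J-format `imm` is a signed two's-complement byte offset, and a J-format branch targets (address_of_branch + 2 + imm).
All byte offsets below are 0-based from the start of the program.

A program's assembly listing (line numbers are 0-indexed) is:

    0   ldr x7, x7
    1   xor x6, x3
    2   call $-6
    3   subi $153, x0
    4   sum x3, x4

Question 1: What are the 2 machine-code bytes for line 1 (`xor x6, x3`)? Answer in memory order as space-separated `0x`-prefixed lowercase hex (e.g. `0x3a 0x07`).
line 1 (xor): pack op=0x4:4|rd=3:3|rs=6:3|pad=0:6 = 0x4780; little→ 80 47

0x80 0x47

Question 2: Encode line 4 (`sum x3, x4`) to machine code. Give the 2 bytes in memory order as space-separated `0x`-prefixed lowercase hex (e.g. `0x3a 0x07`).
0xc0 0x88

line 4 (sum): pack op=0x8:4|rd=4:3|rs=3:3|pad=0:6 = 0x88c0; little→ c0 88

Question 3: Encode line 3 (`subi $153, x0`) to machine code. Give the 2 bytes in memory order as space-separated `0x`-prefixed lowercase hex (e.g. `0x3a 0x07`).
0x99 0x30

line 3 (subi): pack op=0x3:4|rd=0:3|imm=153:9 = 0x3099; little→ 99 30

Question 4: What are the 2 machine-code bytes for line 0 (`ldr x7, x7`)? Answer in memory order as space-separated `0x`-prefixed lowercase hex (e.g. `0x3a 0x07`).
line 0 (ldr): pack op=0x5:4|rd=7:3|rs=7:3|pad=0:6 = 0x5fc0; little→ c0 5f

0xc0 0x5f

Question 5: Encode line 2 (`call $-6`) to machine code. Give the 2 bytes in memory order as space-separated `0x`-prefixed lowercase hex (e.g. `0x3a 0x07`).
L2: call op=0xf:4|imm=-6:12 ⇒ 0xfffa ⇒ little fa ff

0xfa 0xff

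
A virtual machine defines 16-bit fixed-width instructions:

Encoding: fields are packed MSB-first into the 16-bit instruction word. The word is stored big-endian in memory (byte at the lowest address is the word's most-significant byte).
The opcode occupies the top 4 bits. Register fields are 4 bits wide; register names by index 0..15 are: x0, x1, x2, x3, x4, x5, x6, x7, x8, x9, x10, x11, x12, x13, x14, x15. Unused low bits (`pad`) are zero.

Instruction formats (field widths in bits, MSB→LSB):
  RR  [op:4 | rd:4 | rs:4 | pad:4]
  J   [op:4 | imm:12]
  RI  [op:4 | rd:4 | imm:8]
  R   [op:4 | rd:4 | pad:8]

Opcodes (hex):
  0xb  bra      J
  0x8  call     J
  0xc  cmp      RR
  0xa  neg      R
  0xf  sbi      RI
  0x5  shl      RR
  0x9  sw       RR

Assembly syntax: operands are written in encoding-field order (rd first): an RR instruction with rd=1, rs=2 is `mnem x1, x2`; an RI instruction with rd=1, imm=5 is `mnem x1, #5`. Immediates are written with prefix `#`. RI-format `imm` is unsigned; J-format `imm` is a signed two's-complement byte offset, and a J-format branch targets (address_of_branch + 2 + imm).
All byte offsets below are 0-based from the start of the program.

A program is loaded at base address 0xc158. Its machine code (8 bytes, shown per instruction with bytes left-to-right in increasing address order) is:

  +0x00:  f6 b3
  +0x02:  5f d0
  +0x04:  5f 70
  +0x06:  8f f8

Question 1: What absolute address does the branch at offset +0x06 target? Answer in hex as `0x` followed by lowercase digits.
[06] 8f f8 → 0x8ff8
  op=0x8ff8>>12=0x8 ⇒ call (J)
  [11:0] imm=4088 (s12→-8) = #-8
  target = base 0xc158 + off 0x06 + 2 + imm -8 = 0xc158

0xc158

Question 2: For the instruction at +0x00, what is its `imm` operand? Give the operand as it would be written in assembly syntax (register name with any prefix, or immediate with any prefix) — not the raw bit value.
#179

+0x00: f6 b3 ⇒ word 0xf6b3 (big)
  op=0xf6b3>>12=0xf ⇒ sbi (RI)
  rd: (w>>8)&0xf=0x6 → x6
  imm: (w>>0)&0xff=0xb3 → #179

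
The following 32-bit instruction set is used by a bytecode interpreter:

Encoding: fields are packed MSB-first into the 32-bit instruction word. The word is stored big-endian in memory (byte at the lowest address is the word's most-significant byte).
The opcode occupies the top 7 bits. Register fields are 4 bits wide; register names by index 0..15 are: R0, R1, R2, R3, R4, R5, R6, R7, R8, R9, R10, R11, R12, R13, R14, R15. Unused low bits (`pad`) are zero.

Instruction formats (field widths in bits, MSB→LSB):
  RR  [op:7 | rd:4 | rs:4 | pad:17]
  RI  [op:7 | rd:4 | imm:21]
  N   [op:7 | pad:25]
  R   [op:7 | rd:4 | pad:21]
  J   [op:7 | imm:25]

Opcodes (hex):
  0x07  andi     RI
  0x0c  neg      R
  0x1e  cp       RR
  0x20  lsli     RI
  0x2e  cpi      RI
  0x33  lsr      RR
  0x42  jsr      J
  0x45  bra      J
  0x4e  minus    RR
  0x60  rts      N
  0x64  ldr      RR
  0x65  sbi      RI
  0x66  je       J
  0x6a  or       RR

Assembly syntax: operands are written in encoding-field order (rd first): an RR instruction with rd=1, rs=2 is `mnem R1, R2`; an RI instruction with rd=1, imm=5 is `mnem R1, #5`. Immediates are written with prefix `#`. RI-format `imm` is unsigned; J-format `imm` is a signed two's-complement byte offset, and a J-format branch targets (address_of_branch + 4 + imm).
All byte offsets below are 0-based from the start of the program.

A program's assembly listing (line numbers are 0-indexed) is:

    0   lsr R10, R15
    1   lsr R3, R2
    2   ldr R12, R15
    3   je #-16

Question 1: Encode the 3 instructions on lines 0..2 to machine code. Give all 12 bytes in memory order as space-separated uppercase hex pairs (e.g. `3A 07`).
line 0 (lsr): pack op=0x33:7|rd=10:4|rs=15:4|pad=0:17 = 0x675e0000; big→ 67 5e 00 00
line 1 (lsr): pack op=0x33:7|rd=3:4|rs=2:4|pad=0:17 = 0x66640000; big→ 66 64 00 00
line 2 (ldr): pack op=0x64:7|rd=12:4|rs=15:4|pad=0:17 = 0xc99e0000; big→ c9 9e 00 00

67 5E 00 00 66 64 00 00 C9 9E 00 00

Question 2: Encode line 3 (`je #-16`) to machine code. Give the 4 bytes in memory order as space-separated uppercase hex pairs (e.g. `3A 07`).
CD FF FF F0

3. je fields op=0x66:7|imm=-16:25 → word cdfffff0h → cd ff ff f0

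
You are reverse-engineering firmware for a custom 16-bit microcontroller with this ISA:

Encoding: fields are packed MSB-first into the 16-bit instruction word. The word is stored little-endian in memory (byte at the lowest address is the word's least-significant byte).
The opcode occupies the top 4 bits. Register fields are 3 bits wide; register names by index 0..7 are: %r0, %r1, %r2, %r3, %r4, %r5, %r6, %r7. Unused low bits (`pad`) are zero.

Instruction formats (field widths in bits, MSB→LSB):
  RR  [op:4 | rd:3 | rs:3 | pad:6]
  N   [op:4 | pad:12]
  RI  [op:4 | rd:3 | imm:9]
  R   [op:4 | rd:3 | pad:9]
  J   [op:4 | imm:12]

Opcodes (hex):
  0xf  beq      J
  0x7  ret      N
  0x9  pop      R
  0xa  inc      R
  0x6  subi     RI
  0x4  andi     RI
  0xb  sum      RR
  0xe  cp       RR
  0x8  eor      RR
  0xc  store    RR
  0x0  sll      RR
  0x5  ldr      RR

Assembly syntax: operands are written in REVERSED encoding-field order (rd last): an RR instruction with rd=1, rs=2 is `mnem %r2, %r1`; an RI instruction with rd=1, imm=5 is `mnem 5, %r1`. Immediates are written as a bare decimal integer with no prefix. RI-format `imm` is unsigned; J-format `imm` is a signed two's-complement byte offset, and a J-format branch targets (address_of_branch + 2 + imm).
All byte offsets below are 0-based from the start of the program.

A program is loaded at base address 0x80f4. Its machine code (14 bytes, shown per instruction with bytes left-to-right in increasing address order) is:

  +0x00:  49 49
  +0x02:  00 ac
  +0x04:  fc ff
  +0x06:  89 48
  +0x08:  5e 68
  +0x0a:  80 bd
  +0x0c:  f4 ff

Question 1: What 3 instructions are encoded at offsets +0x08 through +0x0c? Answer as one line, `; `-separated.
+0x08: 5e 68 ⇒ word 0x685e (little)
  op=0x685e>>12=0x6 ⇒ subi (RI)
  rd: (w>>9)&0x7=0x4 → %r4
  imm: (w>>0)&0x1ff=0x5e → 94
+0x0a: 80 bd ⇒ word 0xbd80 (little)
  op=0xbd80>>12=0xb ⇒ sum (RR)
  rd: (w>>9)&0x7=0x6 → %r6
  rs: (w>>6)&0x7=0x6 → %r6
+0x0c: f4 ff ⇒ word 0xfff4 (little)
  op=0xfff4>>12=0xf ⇒ beq (J)
  imm: (w>>0)&0xfff=0xff4 (s12→-12) → -12

subi 94, %r4; sum %r6, %r6; beq -12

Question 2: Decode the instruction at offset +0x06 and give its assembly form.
andi 137, %r4

+0x06: 89 48 ⇒ word 0x4889 (little)
  top 4b → 0x4 → andi [RI]
  [11:9] rd=4 = %r4
  [8:0] imm=137 = 137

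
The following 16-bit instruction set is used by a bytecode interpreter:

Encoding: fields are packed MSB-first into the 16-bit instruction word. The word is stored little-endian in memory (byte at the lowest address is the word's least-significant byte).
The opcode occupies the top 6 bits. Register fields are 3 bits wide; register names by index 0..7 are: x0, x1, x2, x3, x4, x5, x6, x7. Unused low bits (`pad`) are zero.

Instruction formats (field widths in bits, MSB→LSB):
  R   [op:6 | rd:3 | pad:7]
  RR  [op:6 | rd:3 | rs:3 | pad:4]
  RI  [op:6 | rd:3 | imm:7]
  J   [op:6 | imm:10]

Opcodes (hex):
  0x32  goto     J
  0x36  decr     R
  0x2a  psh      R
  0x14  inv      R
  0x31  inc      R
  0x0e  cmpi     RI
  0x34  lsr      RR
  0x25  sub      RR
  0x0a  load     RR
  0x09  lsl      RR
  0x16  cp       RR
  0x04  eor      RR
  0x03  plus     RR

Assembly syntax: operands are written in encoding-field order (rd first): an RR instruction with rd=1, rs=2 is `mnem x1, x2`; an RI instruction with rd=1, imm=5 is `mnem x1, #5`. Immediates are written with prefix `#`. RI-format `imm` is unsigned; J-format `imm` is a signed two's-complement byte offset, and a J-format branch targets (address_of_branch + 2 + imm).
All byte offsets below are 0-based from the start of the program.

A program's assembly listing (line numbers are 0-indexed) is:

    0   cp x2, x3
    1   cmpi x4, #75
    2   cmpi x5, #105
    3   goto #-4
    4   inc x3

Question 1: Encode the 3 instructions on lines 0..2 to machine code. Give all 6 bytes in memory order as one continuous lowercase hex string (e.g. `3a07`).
30594b3ae93a

0. cp fields op=0x16:6|rd=2:3|rs=3:3|pad=0:4 → word 5930h → 30 59
1. cmpi fields op=0xe:6|rd=4:3|imm=75:7 → word 3a4bh → 4b 3a
2. cmpi fields op=0xe:6|rd=5:3|imm=105:7 → word 3ae9h → e9 3a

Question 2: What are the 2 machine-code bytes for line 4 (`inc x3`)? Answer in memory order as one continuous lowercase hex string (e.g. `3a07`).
line 4 (inc): pack op=0x31:6|rd=3:3|pad=0:7 = 0xc580; little→ 80 c5

80c5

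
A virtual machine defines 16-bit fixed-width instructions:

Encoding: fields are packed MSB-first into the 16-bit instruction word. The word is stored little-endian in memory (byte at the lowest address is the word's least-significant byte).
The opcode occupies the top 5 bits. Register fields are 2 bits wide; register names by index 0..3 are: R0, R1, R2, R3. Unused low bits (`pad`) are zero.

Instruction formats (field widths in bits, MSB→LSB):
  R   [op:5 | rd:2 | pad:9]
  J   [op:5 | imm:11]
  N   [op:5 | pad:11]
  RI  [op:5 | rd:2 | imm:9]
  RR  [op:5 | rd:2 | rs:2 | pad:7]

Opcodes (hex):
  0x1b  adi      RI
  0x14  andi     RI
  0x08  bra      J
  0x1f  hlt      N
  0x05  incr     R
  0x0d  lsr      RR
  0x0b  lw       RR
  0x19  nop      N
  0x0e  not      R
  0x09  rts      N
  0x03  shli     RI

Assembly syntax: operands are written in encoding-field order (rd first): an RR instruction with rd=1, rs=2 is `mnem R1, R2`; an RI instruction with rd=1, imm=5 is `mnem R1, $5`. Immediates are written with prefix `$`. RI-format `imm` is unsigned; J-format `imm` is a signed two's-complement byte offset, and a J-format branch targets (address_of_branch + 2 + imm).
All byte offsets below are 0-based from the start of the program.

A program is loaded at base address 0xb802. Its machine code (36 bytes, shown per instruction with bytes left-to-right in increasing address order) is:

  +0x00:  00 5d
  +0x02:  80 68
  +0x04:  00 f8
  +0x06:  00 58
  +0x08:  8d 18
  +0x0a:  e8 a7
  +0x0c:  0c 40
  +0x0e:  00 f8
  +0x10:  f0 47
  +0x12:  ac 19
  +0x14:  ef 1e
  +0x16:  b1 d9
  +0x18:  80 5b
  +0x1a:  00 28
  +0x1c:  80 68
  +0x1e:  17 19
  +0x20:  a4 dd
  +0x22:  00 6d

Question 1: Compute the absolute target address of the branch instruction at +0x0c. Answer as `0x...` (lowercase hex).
0xb81c

[0c] 0c 40 → 0x400c
  opcode bits[15:11]=0x8: bra/J
  [10:0] imm=12 = $12
  target = base 0xb802 + off 0x0c + 2 + imm 12 = 0xb81c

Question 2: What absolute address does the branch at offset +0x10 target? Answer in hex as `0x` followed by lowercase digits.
[10] f0 47 → 0x47f0
  top 5b → 0x8 → bra [J]
  [10:0] imm=2032 (s11→-16) = $-16
  target = base 0xb802 + off 0x10 + 2 + imm -16 = 0xb804

0xb804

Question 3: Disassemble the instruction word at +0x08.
[08] 8d 18 → 0x188d
  opcode bits[15:11]=0x3: shli/RI
  rd: (w>>9)&0x3=0x0 → R0
  imm: (w>>0)&0x1ff=0x8d → $141

shli R0, $141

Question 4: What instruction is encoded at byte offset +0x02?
@+02  little-endian(80 68) = 0x6880
  top 5b → 0xd → lsr [RR]
  rd: (w>>9)&0x3=0x0 → R0
  rs: (w>>7)&0x3=0x1 → R1

lsr R0, R1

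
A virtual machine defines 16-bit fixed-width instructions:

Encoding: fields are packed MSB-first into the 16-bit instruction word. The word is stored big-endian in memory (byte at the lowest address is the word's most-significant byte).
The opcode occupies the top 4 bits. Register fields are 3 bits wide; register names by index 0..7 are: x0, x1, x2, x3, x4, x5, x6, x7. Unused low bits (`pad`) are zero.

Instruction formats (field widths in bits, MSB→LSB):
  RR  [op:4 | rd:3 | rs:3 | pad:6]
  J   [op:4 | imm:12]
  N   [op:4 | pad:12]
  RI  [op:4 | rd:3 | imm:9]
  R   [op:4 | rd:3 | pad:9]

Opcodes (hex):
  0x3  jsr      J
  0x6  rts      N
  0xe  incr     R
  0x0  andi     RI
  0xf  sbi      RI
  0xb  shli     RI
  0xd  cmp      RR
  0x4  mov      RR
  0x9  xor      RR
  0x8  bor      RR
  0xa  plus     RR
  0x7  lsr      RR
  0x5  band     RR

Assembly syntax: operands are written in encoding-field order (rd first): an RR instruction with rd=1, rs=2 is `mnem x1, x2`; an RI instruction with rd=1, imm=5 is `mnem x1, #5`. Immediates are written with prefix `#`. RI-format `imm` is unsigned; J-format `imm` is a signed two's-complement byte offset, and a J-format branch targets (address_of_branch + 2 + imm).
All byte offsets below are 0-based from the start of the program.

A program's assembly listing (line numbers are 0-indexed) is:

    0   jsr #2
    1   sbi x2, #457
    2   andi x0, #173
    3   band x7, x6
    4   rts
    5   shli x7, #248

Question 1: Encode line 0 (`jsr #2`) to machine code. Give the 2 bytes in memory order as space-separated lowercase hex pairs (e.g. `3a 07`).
0. jsr fields op=0x3:4|imm=2:12 → word 3002h → 30 02

30 02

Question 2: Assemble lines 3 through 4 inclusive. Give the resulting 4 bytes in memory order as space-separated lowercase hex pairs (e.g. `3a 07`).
5f 80 60 00

3. band fields op=0x5:4|rd=7:3|rs=6:3|pad=0:6 → word 5f80h → 5f 80
4. rts fields op=0x6:4|pad=0:12 → word 6000h → 60 00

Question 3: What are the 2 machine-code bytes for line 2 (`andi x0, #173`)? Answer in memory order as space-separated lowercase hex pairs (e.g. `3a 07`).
00 ad

L2: andi op=0x0:4|rd=0:3|imm=173:9 ⇒ 0x00ad ⇒ big 00 ad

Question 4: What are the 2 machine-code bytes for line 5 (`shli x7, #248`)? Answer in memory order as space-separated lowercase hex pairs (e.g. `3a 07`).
be f8

line 5 (shli): pack op=0xb:4|rd=7:3|imm=248:9 = 0xbef8; big→ be f8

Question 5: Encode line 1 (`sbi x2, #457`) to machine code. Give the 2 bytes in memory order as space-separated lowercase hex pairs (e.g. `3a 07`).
line 1 (sbi): pack op=0xf:4|rd=2:3|imm=457:9 = 0xf5c9; big→ f5 c9

f5 c9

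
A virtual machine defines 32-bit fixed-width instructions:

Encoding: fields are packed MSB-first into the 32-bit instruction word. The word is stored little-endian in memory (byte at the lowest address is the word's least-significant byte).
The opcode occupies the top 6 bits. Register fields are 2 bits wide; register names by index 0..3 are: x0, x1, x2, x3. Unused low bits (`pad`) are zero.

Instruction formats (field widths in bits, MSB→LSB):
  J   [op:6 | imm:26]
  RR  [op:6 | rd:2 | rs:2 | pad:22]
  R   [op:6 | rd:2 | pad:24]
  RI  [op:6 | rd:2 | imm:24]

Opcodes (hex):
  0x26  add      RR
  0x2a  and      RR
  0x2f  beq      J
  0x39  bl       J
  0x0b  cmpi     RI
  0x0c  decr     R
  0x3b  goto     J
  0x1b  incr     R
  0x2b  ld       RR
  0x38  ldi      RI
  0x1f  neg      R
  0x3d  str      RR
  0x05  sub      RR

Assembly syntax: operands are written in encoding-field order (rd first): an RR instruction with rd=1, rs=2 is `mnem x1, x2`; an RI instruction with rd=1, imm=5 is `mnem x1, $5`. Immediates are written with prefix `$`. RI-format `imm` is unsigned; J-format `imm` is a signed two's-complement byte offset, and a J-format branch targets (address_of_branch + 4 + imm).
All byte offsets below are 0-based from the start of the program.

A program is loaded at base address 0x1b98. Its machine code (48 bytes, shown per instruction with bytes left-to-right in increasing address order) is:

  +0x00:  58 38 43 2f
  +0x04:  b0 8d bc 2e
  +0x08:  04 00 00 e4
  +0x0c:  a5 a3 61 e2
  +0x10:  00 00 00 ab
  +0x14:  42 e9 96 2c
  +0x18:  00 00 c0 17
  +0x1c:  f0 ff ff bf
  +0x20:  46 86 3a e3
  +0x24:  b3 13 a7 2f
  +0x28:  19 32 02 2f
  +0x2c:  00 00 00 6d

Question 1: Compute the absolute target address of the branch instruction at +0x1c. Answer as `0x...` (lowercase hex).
off 0x1c: read f0 ff ff bf as little → 0xbffffff0
  opcode bits[31:26]=0x2f: beq/J
  [25:0] imm=67108848 (s26→-16) = $-16
  target = base 0x1b98 + off 0x1c + 4 + imm -16 = 0x1ba8

0x1ba8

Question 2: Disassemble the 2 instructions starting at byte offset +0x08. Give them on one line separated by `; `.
off 0x08: read 04 00 00 e4 as little → 0xe4000004
  top 6b → 0x39 → bl [J]
  [25:0] imm=4 = $4
off 0x0c: read a5 a3 61 e2 as little → 0xe261a3a5
  top 6b → 0x38 → ldi [RI]
  [25:24] rd=2 = x2
  [23:0] imm=6398885 = $6398885

bl $4; ldi x2, $6398885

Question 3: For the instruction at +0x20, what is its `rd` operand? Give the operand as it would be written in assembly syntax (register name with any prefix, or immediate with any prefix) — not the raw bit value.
x3

@+20  little-endian(46 86 3a e3) = 0xe33a8646
  op=0xe33a8646>>26=0x38 ⇒ ldi (RI)
  rd@[25:24]=0x3 ⇒ x3
  imm@[23:0]=0x3a8646 ⇒ $3835462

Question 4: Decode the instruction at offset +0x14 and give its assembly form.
@+14  little-endian(42 e9 96 2c) = 0x2c96e942
  op=0x2c96e942>>26=0xb ⇒ cmpi (RI)
  [25:24] rd=0 = x0
  [23:0] imm=9890114 = $9890114

cmpi x0, $9890114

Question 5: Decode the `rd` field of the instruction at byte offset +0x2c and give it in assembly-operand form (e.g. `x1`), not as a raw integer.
x1

@+2c  little-endian(00 00 00 6d) = 0x6d000000
  op=0x6d000000>>26=0x1b ⇒ incr (R)
  rd@[25:24]=0x1 ⇒ x1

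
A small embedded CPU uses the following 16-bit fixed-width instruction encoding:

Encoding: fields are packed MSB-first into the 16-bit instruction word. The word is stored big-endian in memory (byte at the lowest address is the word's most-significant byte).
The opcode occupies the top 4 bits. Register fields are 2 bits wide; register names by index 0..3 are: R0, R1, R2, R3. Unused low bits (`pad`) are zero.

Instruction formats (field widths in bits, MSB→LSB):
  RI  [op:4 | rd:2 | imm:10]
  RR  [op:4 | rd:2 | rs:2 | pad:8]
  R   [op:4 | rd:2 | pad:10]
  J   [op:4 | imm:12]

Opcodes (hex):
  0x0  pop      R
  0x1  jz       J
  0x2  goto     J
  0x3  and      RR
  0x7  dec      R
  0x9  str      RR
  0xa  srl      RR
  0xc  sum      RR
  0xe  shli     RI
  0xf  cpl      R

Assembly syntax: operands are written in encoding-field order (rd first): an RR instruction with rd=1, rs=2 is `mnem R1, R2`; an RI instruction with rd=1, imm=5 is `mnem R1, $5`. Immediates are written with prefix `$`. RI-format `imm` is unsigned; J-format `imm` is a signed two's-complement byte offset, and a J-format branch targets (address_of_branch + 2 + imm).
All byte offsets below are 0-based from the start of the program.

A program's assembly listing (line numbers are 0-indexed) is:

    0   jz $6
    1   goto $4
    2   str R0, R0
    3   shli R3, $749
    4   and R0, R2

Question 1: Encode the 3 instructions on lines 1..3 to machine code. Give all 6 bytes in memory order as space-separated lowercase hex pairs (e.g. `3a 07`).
20 04 90 00 ee ed

1. goto fields op=0x2:4|imm=4:12 → word 2004h → 20 04
2. str fields op=0x9:4|rd=0:2|rs=0:2|pad=0:8 → word 9000h → 90 00
3. shli fields op=0xe:4|rd=3:2|imm=749:10 → word eeedh → ee ed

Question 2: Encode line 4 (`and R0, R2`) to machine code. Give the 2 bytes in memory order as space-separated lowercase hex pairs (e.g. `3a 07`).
line 4 (and): pack op=0x3:4|rd=0:2|rs=2:2|pad=0:8 = 0x3200; big→ 32 00

32 00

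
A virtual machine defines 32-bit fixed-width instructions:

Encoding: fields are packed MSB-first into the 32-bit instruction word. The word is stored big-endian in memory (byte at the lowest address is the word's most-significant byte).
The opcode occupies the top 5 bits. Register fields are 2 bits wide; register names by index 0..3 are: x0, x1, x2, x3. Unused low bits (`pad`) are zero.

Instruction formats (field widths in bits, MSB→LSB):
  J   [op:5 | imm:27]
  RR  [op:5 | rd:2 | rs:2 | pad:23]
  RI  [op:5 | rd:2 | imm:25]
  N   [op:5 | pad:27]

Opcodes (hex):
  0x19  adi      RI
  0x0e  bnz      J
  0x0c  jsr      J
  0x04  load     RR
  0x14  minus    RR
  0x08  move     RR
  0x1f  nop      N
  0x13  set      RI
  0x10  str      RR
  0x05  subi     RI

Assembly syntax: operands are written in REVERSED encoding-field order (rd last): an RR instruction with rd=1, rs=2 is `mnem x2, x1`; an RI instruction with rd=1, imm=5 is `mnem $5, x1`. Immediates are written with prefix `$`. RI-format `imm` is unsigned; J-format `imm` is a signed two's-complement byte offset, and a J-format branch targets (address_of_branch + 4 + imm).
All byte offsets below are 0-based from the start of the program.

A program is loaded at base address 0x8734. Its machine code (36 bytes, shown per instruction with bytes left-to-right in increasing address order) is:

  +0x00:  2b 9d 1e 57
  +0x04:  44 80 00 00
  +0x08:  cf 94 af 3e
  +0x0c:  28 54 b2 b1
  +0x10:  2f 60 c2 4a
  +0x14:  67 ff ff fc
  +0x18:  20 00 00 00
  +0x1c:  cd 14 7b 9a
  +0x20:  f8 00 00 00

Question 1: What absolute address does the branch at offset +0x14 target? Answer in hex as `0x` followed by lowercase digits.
off 0x14: read 67 ff ff fc as big → 0x67fffffc
  op=0x67fffffc>>27=0xc ⇒ jsr (J)
  imm@[26:0]=0x7fffffc (s27→-4) ⇒ $-4
  target = base 0x8734 + off 0x14 + 4 + imm -4 = 0x8748

0x8748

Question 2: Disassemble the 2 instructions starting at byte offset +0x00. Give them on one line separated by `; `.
[00] 2b 9d 1e 57 → 0x2b9d1e57
  top 5b → 0x5 → subi [RI]
  rd@[26:25]=0x1 ⇒ x1
  imm@[24:0]=0x19d1e57 ⇒ $27074135
[04] 44 80 00 00 → 0x44800000
  top 5b → 0x8 → move [RR]
  rd@[26:25]=0x2 ⇒ x2
  rs@[24:23]=0x1 ⇒ x1

subi $27074135, x1; move x1, x2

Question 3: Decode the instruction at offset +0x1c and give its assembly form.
+0x1c: cd 14 7b 9a ⇒ word 0xcd147b9a (big)
  op=0xcd147b9a>>27=0x19 ⇒ adi (RI)
  rd: (w>>25)&0x3=0x2 → x2
  imm: (w>>0)&0x1ffffff=0x1147b9a → $18119578

adi $18119578, x2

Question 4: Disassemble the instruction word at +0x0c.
@+0c  big-endian(28 54 b2 b1) = 0x2854b2b1
  op=0x2854b2b1>>27=0x5 ⇒ subi (RI)
  [26:25] rd=0 = x0
  [24:0] imm=5550769 = $5550769

subi $5550769, x0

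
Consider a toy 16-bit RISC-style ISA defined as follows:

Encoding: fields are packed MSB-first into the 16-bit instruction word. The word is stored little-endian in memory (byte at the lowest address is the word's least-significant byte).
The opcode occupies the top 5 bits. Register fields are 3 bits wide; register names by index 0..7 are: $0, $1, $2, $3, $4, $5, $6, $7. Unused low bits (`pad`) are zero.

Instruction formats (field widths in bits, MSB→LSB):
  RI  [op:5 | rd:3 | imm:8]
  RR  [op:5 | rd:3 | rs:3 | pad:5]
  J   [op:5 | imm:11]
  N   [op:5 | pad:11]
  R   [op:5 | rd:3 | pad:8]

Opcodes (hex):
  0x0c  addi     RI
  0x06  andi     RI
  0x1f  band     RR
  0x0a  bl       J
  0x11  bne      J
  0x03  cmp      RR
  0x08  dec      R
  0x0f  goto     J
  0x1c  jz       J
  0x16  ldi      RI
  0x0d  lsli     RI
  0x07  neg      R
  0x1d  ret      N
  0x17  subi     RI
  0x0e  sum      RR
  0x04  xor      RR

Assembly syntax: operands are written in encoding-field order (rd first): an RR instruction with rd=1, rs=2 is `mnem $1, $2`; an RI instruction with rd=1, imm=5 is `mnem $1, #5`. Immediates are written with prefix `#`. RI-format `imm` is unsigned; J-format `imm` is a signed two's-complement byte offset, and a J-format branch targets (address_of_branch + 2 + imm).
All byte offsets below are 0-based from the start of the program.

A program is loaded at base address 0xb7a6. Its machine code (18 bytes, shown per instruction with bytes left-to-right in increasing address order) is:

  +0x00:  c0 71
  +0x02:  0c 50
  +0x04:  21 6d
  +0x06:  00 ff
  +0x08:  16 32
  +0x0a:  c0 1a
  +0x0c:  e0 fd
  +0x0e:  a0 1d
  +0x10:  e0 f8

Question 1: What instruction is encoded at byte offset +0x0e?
cmp $5, $5

+0x0e: a0 1d ⇒ word 0x1da0 (little)
  top 5b → 0x3 → cmp [RR]
  rd: (w>>8)&0x7=0x5 → $5
  rs: (w>>5)&0x7=0x5 → $5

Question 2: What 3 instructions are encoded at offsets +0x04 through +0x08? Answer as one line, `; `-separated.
lsli $5, #33; band $7, $0; andi $2, #22

off 0x04: read 21 6d as little → 0x6d21
  op=0x6d21>>11=0xd ⇒ lsli (RI)
  rd@[10:8]=0x5 ⇒ $5
  imm@[7:0]=0x21 ⇒ #33
off 0x06: read 00 ff as little → 0xff00
  op=0xff00>>11=0x1f ⇒ band (RR)
  rd@[10:8]=0x7 ⇒ $7
  rs@[7:5]=0x0 ⇒ $0
off 0x08: read 16 32 as little → 0x3216
  op=0x3216>>11=0x6 ⇒ andi (RI)
  rd@[10:8]=0x2 ⇒ $2
  imm@[7:0]=0x16 ⇒ #22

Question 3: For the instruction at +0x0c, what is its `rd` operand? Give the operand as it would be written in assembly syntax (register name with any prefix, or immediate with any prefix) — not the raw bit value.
$5

off 0x0c: read e0 fd as little → 0xfde0
  top 5b → 0x1f → band [RR]
  [10:8] rd=5 = $5
  [7:5] rs=7 = $7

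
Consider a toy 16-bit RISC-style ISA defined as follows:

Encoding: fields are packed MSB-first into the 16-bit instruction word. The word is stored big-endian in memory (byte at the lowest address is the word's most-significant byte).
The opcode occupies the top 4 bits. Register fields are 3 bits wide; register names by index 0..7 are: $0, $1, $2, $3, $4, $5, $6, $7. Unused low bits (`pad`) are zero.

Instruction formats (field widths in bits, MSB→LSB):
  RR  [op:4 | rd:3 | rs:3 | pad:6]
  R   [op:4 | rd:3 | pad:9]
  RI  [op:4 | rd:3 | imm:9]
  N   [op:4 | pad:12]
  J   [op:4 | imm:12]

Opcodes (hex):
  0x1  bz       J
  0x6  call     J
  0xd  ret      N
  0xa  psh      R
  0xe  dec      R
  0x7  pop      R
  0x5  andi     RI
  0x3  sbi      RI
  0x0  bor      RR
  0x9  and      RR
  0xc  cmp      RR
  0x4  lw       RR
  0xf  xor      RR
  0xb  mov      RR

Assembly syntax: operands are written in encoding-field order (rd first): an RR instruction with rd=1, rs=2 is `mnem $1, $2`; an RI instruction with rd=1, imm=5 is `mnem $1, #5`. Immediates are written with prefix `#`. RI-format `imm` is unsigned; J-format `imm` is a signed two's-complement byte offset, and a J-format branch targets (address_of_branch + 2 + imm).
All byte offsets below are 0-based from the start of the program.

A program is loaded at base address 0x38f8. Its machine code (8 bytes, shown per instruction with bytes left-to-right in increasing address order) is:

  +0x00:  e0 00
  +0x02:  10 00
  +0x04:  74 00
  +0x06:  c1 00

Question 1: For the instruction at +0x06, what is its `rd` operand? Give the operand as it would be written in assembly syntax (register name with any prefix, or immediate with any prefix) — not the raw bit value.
$0

+0x06: c1 00 ⇒ word 0xc100 (big)
  opcode bits[15:12]=0xc: cmp/RR
  rd: (w>>9)&0x7=0x0 → $0
  rs: (w>>6)&0x7=0x4 → $4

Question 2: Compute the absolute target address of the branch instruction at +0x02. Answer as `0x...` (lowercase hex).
off 0x02: read 10 00 as big → 0x1000
  op=0x1000>>12=0x1 ⇒ bz (J)
  imm: (w>>0)&0xfff=0x0 → #0
  target = base 0x38f8 + off 0x02 + 2 + imm 0 = 0x38fc

0x38fc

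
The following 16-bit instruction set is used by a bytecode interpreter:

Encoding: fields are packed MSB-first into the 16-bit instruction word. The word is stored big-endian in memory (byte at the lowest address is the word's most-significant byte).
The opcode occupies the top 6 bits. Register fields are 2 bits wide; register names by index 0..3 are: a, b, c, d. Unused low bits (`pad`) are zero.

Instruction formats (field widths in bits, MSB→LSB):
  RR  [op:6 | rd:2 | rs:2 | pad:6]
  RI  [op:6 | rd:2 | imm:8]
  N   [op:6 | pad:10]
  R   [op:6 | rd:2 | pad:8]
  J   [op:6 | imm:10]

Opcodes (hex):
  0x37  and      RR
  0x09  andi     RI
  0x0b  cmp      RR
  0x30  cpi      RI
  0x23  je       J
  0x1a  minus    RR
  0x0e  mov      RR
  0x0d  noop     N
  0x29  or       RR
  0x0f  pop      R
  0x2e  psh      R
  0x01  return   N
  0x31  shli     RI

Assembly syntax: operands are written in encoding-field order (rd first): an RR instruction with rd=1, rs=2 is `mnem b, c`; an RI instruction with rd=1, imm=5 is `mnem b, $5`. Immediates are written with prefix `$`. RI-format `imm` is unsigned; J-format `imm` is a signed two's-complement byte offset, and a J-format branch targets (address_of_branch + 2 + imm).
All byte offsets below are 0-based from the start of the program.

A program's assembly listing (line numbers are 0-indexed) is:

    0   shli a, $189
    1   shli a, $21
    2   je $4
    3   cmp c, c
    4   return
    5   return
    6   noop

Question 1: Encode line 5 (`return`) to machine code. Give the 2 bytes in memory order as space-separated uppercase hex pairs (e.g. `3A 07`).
line 5 (return): pack op=0x1:6|pad=0:10 = 0x0400; big→ 04 00

04 00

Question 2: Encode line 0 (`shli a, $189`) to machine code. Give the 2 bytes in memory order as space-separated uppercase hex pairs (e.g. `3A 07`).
0. shli fields op=0x31:6|rd=0:2|imm=189:8 → word c4bdh → c4 bd

C4 BD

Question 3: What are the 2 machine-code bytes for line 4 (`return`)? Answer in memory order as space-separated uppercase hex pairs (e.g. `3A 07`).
04 00

L4: return op=0x1:6|pad=0:10 ⇒ 0x0400 ⇒ big 04 00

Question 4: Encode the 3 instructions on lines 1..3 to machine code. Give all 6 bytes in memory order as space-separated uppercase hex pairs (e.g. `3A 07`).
C4 15 8C 04 2E 80

1. shli fields op=0x31:6|rd=0:2|imm=21:8 → word c415h → c4 15
2. je fields op=0x23:6|imm=4:10 → word 8c04h → 8c 04
3. cmp fields op=0xb:6|rd=2:2|rs=2:2|pad=0:6 → word 2e80h → 2e 80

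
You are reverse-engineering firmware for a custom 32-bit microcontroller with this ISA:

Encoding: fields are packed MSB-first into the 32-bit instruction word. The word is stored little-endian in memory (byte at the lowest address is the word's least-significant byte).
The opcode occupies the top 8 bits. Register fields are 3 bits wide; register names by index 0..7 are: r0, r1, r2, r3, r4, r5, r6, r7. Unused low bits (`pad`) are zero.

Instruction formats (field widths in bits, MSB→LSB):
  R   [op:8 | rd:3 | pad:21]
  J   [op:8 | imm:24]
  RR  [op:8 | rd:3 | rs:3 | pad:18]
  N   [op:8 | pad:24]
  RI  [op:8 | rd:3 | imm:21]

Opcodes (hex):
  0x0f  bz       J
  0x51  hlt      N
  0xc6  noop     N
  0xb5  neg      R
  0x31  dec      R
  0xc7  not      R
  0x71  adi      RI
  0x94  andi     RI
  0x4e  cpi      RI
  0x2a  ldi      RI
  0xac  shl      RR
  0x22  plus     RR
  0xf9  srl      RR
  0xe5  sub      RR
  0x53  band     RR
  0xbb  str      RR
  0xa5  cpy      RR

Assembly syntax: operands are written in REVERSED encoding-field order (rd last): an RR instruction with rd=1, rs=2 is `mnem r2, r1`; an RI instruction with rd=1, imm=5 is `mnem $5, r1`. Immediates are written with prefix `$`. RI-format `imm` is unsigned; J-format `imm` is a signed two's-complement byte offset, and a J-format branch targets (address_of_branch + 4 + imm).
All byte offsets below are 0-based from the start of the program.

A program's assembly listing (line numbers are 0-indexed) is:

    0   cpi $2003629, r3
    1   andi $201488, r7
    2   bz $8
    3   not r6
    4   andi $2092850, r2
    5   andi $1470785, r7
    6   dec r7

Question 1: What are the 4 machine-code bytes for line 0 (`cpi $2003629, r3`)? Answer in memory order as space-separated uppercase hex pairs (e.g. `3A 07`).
AD 92 7E 4E

L0: cpi op=0x4e:8|rd=3:3|imm=2003629:21 ⇒ 0x4e7e92ad ⇒ little ad 92 7e 4e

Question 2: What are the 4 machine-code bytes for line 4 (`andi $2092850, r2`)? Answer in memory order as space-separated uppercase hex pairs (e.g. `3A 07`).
32 EF 5F 94

4. andi fields op=0x94:8|rd=2:3|imm=2092850:21 → word 945fef32h → 32 ef 5f 94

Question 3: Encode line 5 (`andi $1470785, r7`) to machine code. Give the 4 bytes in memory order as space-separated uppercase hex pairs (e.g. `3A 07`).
41 71 F6 94

line 5 (andi): pack op=0x94:8|rd=7:3|imm=1470785:21 = 0x94f67141; little→ 41 71 f6 94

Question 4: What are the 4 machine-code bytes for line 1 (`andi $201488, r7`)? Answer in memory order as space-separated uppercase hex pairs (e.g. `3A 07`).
10 13 E3 94

L1: andi op=0x94:8|rd=7:3|imm=201488:21 ⇒ 0x94e31310 ⇒ little 10 13 e3 94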